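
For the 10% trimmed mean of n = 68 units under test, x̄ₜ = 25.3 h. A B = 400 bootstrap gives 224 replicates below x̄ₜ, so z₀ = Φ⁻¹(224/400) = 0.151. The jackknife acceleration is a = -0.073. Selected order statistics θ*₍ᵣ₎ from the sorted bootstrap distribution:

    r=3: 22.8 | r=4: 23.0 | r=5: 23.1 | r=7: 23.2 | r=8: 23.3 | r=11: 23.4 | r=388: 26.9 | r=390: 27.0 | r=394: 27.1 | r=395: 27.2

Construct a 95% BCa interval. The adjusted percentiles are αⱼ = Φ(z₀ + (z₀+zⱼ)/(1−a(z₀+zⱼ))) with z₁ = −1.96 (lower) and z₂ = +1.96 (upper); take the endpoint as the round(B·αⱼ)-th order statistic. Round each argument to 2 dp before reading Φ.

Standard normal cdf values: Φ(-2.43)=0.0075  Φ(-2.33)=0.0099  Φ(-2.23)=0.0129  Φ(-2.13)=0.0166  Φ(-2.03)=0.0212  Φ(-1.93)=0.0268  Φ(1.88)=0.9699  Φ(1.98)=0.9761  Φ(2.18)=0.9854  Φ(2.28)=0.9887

Lower: z₀ + z₁ = 0.151 + (-1.960) = -1.809; 1 − a(z₀+z₁) = 1 − (-0.073)(-1.809) = 0.8679; argument = 0.151 + (-1.809)/0.8679 = -1.9332 → -1.93.
α₁ = Φ(-1.93) = 0.0268; rank = round(400 × 0.0268) = 11; θ*₍11₎ = 23.4.
Upper: z₀ + z₂ = 2.111; 1 − a(z₀+z₂) = 1.1541; argument = 1.9801 → 1.98; α₂ = 0.9761; rank = 390; θ*₍390₎ = 27.0.

(23.4, 27.0)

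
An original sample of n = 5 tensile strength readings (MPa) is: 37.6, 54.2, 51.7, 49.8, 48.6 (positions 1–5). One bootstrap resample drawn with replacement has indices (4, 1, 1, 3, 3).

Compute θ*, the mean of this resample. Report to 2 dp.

θ* = 45.68

Resample values: 49.8, 37.6, 37.6, 51.7, 51.7.
Mean = (49.8 + 37.6 + 37.6 + 51.7 + 51.7) / 5 = 228.40 / 5 = 45.68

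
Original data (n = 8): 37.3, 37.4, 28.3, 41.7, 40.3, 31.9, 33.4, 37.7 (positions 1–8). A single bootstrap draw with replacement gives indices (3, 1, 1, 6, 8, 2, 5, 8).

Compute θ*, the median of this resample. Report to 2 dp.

θ* = 37.35

Resample values: 28.3, 37.3, 37.3, 31.9, 37.7, 37.4, 40.3, 37.7.
Sorted: 28.3, 31.9, 37.3, 37.3, 37.4, 37.7, 37.7, 40.3
Median = average of the two middle values = 37.35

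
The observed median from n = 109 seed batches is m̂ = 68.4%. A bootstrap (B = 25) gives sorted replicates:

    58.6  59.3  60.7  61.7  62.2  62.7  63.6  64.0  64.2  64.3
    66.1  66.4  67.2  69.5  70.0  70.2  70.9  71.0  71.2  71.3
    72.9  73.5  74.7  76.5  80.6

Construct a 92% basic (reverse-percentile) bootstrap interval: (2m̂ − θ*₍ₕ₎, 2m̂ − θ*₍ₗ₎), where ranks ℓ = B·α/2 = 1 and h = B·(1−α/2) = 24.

Percentile endpoints at ranks 1 and 24: θ*₍1₎ = 58.6, θ*₍24₎ = 76.5.
Basic interval reflects these around m̂:
  lower = 2 × 68.4 − 76.5 = 60.3
  upper = 2 × 68.4 − 58.6 = 78.2

(60.3, 78.2)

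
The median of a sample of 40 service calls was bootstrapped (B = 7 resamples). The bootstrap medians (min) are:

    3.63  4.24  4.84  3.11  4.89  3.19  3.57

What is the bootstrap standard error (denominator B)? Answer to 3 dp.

SE* = 0.685

Bootstrap SE is the standard deviation of the 7 replicate medians.
Mean of replicates: (3.63 + 4.24 + 4.84 + 3.11 + 4.89 + 3.19 + 3.57) / 7 = 27.4700 / 7 = 3.9243
Sum of squared deviations: (−0.2943)² + (+0.3157)² + (+0.9157)² + (−0.8143)² + (+0.9657)² + (−0.7343)² + (−0.3543)² = 3.2852
Variance = 3.2852 / 7 = 0.4693
SE* = √0.4693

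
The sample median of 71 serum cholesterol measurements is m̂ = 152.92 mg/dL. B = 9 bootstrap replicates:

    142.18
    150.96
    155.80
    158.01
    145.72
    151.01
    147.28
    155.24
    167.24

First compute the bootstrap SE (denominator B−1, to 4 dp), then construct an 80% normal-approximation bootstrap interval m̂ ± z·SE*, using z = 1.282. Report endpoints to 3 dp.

(143.302, 162.538)

Mean of replicates = 152.6044; sum of squared deviations = 450.2380; SE* = √(450.2380/8) = 7.5020
Margin = 1.282 × 7.5020 = 9.6176
Interval: 152.92 ± 9.6176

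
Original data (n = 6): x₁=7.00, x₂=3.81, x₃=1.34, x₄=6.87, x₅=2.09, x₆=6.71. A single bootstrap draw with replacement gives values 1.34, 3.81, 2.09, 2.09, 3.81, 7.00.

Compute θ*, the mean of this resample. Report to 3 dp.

Mean = (1.34 + 3.81 + 2.09 + 2.09 + 3.81 + 7.00) / 6 = 20.140 / 6 = 3.357

θ* = 3.357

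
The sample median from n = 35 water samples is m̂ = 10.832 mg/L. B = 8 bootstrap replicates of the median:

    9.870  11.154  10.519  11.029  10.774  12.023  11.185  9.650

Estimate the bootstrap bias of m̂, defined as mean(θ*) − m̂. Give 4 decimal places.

bias = −0.0565

mean(θ*) = (9.870 + 11.154 + 10.519 + 11.029 + 10.774 + 12.023 + 11.185 + 9.650) / 8 = 10.77550
bias = 10.77550 − 10.832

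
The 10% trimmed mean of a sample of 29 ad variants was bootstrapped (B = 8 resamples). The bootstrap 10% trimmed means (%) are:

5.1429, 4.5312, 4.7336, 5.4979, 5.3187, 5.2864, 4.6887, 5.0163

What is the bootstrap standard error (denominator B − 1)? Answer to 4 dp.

Bootstrap SE is the standard deviation of the 8 replicate 10% trimmed means.
Mean of replicates: (5.1429 + 4.5312 + 4.7336 + 5.4979 + 5.3187 + 5.2864 + 4.6887 + 5.0163) / 8 = 40.21570 / 8 = 5.02696
Sum of squared deviations: (+0.11594)² + (−0.49576)² + (−0.29336)² + (+0.47094)² + (+0.29174)² + (+0.25944)² + (−0.33826)² + (−0.01066)² = 0.83402
Variance = 0.83402 / 7 = 0.11915
SE* = √0.11915

SE* = 0.3452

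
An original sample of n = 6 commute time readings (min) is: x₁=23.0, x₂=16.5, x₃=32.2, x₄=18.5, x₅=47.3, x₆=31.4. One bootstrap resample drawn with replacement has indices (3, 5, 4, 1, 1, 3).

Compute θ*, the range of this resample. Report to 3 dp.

Resample values: 32.2, 47.3, 18.5, 23.0, 23.0, 32.2.
Range = 47.3 − 18.5 = 28.800

θ* = 28.800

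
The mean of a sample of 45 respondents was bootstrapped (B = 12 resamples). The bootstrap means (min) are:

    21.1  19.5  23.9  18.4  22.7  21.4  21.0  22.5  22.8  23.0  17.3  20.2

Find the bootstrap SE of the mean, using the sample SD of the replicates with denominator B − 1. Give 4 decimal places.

SE* = 2.0007

Bootstrap SE is the standard deviation of the 12 replicate means.
Mean of replicates: (21.1 + 19.5 + 23.9 + 18.4 + 22.7 + 21.4 + 21.0 + 22.5 + 22.8 + 23.0 + 17.3 + 20.2) / 12 = 253.80000 / 12 = 21.15000
Sum of squared deviations: (−0.05000)² + (−1.65000)² + (+2.75000)² + (−2.75000)² + (+1.55000)² + (+0.25000)² + (−0.15000)² + (+1.35000)² + (+1.65000)² + (+1.85000)² + (−3.85000)² + (−0.95000)² = 44.03000
Variance = 44.03000 / 11 = 4.00273
SE* = √4.00273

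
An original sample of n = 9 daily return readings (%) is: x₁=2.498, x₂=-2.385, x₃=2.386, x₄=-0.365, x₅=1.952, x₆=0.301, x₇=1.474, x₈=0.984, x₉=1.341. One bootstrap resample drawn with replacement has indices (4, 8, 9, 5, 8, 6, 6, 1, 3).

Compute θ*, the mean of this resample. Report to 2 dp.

θ* = 1.15

Resample values: -0.365, 0.984, 1.341, 1.952, 0.984, 0.301, 0.301, 2.498, 2.386.
Mean = ((-0.365) + 0.984 + 1.341 + 1.952 + 0.984 + 0.301 + 0.301 + 2.498 + 2.386) / 9 = 10.3820 / 9 = 1.15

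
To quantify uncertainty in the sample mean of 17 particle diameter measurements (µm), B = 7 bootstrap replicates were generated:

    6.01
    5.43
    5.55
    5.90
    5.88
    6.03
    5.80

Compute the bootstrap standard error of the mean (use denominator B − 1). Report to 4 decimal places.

SE* = 0.2283

Bootstrap SE is the standard deviation of the 7 replicate means.
Mean of replicates: (6.01 + 5.43 + 5.55 + 5.90 + 5.88 + 6.03 + 5.80) / 7 = 40.60000 / 7 = 5.80000
Sum of squared deviations: (+0.21000)² + (−0.37000)² + (−0.25000)² + (+0.10000)² + (+0.08000)² + (+0.23000)² + (+0.00000)² = 0.31280
Variance = 0.31280 / 6 = 0.05213
SE* = √0.05213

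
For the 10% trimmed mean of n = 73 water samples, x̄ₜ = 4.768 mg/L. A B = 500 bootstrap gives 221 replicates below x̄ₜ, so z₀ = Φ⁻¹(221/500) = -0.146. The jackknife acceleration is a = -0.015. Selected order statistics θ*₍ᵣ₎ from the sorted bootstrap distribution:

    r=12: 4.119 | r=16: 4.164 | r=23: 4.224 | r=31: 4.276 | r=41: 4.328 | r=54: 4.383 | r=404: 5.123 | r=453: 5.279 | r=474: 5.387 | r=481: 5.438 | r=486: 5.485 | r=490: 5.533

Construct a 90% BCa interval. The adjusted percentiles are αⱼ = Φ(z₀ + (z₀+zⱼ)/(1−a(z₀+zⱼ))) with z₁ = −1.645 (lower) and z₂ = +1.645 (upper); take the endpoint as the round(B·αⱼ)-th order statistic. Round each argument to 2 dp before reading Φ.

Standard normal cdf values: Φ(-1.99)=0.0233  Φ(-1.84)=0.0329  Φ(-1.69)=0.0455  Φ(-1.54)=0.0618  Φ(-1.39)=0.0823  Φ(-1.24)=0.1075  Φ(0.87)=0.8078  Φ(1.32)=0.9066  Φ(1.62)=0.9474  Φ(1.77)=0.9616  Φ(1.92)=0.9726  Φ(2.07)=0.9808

(4.119, 5.279)

Lower: z₀ + z₁ = -0.146 + (-1.645) = -1.791; 1 − a(z₀+z₁) = 1 − (-0.015)(-1.791) = 0.9731; argument = -0.146 + (-1.791)/0.9731 = -1.9864 → -1.99.
α₁ = Φ(-1.99) = 0.0233; rank = round(500 × 0.0233) = 12; θ*₍12₎ = 4.119.
Upper: z₀ + z₂ = 1.499; 1 − a(z₀+z₂) = 1.0225; argument = 1.3200 → 1.32; α₂ = 0.9066; rank = 453; θ*₍453₎ = 5.279.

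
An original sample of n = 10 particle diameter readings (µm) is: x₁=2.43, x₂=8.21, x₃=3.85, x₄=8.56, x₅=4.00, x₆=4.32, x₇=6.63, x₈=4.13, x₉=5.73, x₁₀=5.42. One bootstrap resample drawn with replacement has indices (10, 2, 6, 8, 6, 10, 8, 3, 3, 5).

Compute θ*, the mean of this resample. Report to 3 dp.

Resample values: 5.42, 8.21, 4.32, 4.13, 4.32, 5.42, 4.13, 3.85, 3.85, 4.00.
Mean = (5.42 + 8.21 + 4.32 + 4.13 + 4.32 + 5.42 + 4.13 + 3.85 + 3.85 + 4.00) / 10 = 47.650 / 10 = 4.765

θ* = 4.765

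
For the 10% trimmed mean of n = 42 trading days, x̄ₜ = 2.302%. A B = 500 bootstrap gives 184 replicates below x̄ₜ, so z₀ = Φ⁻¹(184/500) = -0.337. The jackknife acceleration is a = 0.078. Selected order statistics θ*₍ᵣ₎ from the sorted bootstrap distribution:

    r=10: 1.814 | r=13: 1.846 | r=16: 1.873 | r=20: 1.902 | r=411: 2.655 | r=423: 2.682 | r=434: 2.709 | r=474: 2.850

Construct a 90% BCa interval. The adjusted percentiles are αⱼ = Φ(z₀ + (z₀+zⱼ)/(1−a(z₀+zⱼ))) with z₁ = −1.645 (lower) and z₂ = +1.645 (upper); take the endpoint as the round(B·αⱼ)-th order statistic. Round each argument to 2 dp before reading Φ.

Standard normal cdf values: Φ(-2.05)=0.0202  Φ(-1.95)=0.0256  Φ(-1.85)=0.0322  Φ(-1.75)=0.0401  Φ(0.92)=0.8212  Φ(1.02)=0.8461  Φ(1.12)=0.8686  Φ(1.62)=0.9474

Lower: z₀ + z₁ = -0.337 + (-1.645) = -1.982; 1 − a(z₀+z₁) = 1 − (0.078)(-1.982) = 1.1546; argument = -0.337 + (-1.982)/1.1546 = -2.0536 → -2.05.
α₁ = Φ(-2.05) = 0.0202; rank = round(500 × 0.0202) = 10; θ*₍10₎ = 1.814.
Upper: z₀ + z₂ = 1.308; 1 − a(z₀+z₂) = 0.8980; argument = 1.1196 → 1.12; α₂ = 0.8686; rank = 434; θ*₍434₎ = 2.709.

(1.814, 2.709)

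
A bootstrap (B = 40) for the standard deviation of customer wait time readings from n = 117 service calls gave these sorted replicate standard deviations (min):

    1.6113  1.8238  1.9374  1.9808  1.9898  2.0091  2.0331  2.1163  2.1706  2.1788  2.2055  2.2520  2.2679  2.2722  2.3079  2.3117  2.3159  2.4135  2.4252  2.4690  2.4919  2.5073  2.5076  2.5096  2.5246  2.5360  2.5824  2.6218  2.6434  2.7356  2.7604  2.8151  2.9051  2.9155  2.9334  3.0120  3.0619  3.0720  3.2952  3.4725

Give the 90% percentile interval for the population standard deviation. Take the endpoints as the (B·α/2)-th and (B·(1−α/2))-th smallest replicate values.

(1.8238, 3.0720)

α = 0.10; lower rank = 40 × 0.050 = 2; upper rank = 40 × 0.950 = 38.
The 2nd smallest replicate is 1.8238; the 38th is 3.0720.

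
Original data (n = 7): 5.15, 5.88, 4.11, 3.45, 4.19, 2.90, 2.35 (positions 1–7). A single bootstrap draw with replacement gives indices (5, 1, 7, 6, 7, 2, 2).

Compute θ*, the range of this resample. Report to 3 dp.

θ* = 3.530

Resample values: 4.19, 5.15, 2.35, 2.90, 2.35, 5.88, 5.88.
Range = 5.88 − 2.35 = 3.530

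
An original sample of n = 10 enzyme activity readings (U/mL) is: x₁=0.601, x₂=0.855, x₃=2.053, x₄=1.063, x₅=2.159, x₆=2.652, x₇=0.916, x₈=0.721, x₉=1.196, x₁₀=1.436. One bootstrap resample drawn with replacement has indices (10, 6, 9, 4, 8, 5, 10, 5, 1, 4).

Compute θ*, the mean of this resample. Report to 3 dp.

Resample values: 1.436, 2.652, 1.196, 1.063, 0.721, 2.159, 1.436, 2.159, 0.601, 1.063.
Mean = (1.436 + 2.652 + 1.196 + 1.063 + 0.721 + 2.159 + 1.436 + 2.159 + 0.601 + 1.063) / 10 = 14.4860 / 10 = 1.449

θ* = 1.449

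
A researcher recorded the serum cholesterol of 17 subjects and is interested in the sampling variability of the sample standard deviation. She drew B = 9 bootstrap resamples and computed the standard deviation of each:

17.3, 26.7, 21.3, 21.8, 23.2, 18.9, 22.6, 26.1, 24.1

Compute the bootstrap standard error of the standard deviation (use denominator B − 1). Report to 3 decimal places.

SE* = 3.073

Bootstrap SE is the standard deviation of the 9 replicate standard deviations.
Mean of replicates: (17.3 + 26.7 + 21.3 + 21.8 + 23.2 + 18.9 + 22.6 + 26.1 + 24.1) / 9 = 202.0000 / 9 = 22.4444
Sum of squared deviations: (−5.1444)² + (+4.2556)² + (−1.1444)² + (−0.6444)² + (+0.7556)² + (−3.5444)² + (+0.1556)² + (+3.6556)² + (+1.6556)² = 75.5622
Variance = 75.5622 / 8 = 9.4453
SE* = √9.4453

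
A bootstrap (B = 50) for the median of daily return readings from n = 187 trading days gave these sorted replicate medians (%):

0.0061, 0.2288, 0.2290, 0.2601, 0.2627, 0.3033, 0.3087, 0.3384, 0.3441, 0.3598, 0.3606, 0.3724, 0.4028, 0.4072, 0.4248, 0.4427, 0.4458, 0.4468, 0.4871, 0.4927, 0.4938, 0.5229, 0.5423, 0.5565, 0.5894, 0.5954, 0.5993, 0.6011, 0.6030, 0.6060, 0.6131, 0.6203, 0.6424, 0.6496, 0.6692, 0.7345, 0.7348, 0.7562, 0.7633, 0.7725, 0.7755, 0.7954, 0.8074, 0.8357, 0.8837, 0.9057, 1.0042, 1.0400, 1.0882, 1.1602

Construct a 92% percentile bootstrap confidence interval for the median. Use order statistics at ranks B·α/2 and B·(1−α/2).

α = 0.08; lower rank = 50 × 0.040 = 2; upper rank = 50 × 0.960 = 48.
The 2nd smallest replicate is 0.2288; the 48th is 1.0400.

(0.2288, 1.0400)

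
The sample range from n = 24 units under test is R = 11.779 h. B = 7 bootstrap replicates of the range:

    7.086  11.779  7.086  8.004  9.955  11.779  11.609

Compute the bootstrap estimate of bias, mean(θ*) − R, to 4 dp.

bias = −2.1650

mean(θ*) = (7.086 + 11.779 + 7.086 + 8.004 + 9.955 + 11.779 + 11.609) / 7 = 9.61400
bias = 9.61400 − 11.779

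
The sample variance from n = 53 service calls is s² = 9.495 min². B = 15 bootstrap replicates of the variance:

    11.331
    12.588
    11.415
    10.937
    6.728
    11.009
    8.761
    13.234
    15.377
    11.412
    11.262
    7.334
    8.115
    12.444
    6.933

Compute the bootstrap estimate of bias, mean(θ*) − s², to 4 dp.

bias = +1.0970

mean(θ*) = (11.331 + 12.588 + 11.415 + 10.937 + 6.728 + 11.009 + 8.761 + 13.234 + 15.377 + 11.412 + 11.262 + 7.334 + 8.115 + 12.444 + 6.933) / 15 = 10.59200
bias = 10.59200 − 9.495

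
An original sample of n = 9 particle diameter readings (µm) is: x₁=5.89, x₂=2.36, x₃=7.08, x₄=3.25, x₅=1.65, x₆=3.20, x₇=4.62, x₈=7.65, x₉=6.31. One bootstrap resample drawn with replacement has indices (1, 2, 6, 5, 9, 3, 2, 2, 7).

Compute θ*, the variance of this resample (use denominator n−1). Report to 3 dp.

Resample values: 5.89, 2.36, 3.20, 1.65, 6.31, 7.08, 2.36, 2.36, 4.62.
Mean = 3.9811; sum of squared deviations = 33.0071
s² = 33.0071 / 8 = 4.1259

θ* = 4.126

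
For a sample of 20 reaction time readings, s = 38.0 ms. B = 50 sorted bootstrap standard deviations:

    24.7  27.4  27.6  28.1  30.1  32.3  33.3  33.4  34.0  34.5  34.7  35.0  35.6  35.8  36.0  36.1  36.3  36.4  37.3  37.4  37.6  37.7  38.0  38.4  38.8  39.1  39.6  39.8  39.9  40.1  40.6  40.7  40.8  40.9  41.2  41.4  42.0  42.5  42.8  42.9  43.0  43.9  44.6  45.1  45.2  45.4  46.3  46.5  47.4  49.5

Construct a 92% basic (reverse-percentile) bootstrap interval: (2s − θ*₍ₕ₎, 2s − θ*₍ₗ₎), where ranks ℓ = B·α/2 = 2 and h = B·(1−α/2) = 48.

Percentile endpoints at ranks 2 and 48: θ*₍2₎ = 27.4, θ*₍48₎ = 46.5.
Basic interval reflects these around s:
  lower = 2 × 38.0 − 46.5 = 29.5
  upper = 2 × 38.0 − 27.4 = 48.6

(29.5, 48.6)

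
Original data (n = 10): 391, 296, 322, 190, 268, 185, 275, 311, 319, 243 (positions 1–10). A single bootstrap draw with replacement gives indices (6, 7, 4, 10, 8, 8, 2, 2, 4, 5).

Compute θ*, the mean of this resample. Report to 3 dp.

θ* = 256.500

Resample values: 185, 275, 190, 243, 311, 311, 296, 296, 190, 268.
Mean = (185 + 275 + 190 + 243 + 311 + 311 + 296 + 296 + 190 + 268) / 10 = 2565.0 / 10 = 256.500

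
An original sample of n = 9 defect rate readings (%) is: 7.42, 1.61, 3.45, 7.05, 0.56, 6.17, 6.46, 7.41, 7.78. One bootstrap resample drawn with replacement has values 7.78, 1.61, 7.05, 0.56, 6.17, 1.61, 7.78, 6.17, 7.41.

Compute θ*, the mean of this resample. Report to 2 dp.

Mean = (7.78 + 1.61 + 7.05 + 0.56 + 6.17 + 1.61 + 7.78 + 6.17 + 7.41) / 9 = 46.140 / 9 = 5.13

θ* = 5.13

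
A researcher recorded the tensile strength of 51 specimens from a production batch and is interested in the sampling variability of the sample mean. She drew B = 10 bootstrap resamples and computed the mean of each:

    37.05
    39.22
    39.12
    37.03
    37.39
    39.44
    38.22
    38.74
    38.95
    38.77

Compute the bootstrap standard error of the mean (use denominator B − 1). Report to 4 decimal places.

SE* = 0.9177

Bootstrap SE is the standard deviation of the 10 replicate means.
Mean of replicates: (37.05 + 39.22 + 39.12 + 37.03 + 37.39 + 39.44 + 38.22 + 38.74 + 38.95 + 38.77) / 10 = 383.93000 / 10 = 38.39300
Sum of squared deviations: (−1.34300)² + (+0.82700)² + (+0.72700)² + (−1.36300)² + (−1.00300)² + (+1.04700)² + (−0.17300)² + (+0.34700)² + (+0.55700)² + (+0.37700)² = 7.57881
Variance = 7.57881 / 9 = 0.84209
SE* = √0.84209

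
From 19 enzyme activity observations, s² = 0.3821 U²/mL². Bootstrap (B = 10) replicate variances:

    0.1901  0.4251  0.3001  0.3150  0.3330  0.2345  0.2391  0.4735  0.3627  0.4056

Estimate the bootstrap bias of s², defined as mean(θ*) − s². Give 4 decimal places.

mean(θ*) = (0.1901 + 0.4251 + 0.3001 + 0.3150 + 0.3330 + 0.2345 + 0.2391 + 0.4735 + 0.3627 + 0.4056) / 10 = 0.32787
bias = 0.32787 − 0.3821

bias = −0.0542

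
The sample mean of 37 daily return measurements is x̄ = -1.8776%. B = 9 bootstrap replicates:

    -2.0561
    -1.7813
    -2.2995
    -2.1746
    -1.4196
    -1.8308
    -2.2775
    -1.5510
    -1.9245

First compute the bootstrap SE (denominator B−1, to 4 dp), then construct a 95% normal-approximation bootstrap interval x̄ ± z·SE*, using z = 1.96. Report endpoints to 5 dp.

(-2.48520, -1.27000)

Mean of replicates = -1.9239; sum of squared deviations = 0.7688; SE* = √(0.7688/8) = 0.3100
Margin = 1.96 × 0.3100 = 0.607600
Interval: -1.8776 ± 0.607600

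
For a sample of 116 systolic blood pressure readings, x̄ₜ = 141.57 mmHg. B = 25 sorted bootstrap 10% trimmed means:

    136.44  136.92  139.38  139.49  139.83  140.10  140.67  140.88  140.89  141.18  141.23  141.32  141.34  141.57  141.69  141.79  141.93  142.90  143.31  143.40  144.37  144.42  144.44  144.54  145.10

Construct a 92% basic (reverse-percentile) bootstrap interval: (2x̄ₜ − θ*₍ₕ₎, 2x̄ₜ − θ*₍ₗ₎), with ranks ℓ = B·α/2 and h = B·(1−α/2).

Percentile endpoints at ranks 1 and 24: θ*₍1₎ = 136.44, θ*₍24₎ = 144.54.
Basic interval reflects these around x̄ₜ:
  lower = 2 × 141.57 − 144.54 = 138.60
  upper = 2 × 141.57 − 136.44 = 146.70

(138.60, 146.70)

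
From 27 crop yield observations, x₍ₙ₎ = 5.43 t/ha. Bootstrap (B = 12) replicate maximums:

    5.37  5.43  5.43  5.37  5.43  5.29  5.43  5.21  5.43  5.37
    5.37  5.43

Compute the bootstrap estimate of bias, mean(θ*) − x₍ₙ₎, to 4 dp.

bias = −0.0500

mean(θ*) = (5.37 + 5.43 + 5.43 + 5.37 + 5.43 + 5.29 + 5.43 + 5.21 + 5.43 + 5.37 + 5.37 + 5.43) / 12 = 5.38000
bias = 5.38000 − 5.43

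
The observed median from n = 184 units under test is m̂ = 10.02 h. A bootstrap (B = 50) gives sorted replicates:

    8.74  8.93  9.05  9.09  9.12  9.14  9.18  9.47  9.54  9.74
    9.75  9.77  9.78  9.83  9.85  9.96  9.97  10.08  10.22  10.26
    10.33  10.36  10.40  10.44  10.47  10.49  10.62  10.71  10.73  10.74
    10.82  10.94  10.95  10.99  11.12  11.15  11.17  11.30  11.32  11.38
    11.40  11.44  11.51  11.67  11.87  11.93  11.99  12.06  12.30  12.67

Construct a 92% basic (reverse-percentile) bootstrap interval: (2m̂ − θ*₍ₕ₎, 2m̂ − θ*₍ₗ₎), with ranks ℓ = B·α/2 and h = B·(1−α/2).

Percentile endpoints at ranks 2 and 48: θ*₍2₎ = 8.93, θ*₍48₎ = 12.06.
Basic interval reflects these around m̂:
  lower = 2 × 10.02 − 12.06 = 7.98
  upper = 2 × 10.02 − 8.93 = 11.11

(7.98, 11.11)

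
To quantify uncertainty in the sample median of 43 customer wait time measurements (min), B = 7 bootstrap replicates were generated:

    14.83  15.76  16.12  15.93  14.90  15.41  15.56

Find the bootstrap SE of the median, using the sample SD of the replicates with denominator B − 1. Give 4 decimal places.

Bootstrap SE is the standard deviation of the 7 replicate medians.
Mean of replicates: (14.83 + 15.76 + 16.12 + 15.93 + 14.90 + 15.41 + 15.56) / 7 = 108.51000 / 7 = 15.50143
Sum of squared deviations: (−0.67143)² + (+0.25857)² + (+0.61857)² + (+0.42857)² + (−0.60143)² + (−0.09143)² + (+0.05857)² = 1.45749
Variance = 1.45749 / 6 = 0.24291
SE* = √0.24291

SE* = 0.4929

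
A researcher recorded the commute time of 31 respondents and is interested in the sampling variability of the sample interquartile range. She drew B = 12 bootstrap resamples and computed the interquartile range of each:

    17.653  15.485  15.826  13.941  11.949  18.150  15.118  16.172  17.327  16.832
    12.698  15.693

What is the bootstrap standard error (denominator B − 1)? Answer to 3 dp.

Bootstrap SE is the standard deviation of the 12 replicate interquartile ranges.
Mean of replicates: (17.653 + 15.485 + 15.826 + 13.941 + 11.949 + 18.150 + 15.118 + 16.172 + 17.327 + 16.832 + 12.698 + 15.693) / 12 = 186.8440 / 12 = 15.5703
Sum of squared deviations: (+2.0827)² + (−0.0853)² + (+0.2557)² + (−1.6293)² + (−3.6213)² + (+2.5797)² + (−0.4523)² + (+0.6017)² + (+1.7567)² + (+1.2617)² + (−2.8723)² + (+0.1227)² = 40.3432
Variance = 40.3432 / 11 = 3.6676
SE* = √3.6676

SE* = 1.915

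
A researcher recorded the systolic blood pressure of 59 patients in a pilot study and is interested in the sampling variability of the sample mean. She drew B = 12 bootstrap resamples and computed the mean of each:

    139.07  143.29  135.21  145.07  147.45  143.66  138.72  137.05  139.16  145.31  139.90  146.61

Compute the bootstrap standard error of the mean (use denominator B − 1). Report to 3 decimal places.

Bootstrap SE is the standard deviation of the 12 replicate means.
Mean of replicates: (139.07 + 143.29 + 135.21 + 145.07 + 147.45 + 143.66 + 138.72 + 137.05 + 139.16 + 145.31 + 139.90 + 146.61) / 12 = 1700.5000 / 12 = 141.7083
Sum of squared deviations: (−2.6383)² + (+1.5817)² + (−6.4983)² + (+3.3617)² + (+5.7417)² + (+1.9517)² + (−2.9883)² + (−4.6583)² + (−2.5483)² + (+3.6017)² + (−1.8083)² + (+4.9017)² = 177.1600
Variance = 177.1600 / 11 = 16.1055
SE* = √16.1055

SE* = 4.013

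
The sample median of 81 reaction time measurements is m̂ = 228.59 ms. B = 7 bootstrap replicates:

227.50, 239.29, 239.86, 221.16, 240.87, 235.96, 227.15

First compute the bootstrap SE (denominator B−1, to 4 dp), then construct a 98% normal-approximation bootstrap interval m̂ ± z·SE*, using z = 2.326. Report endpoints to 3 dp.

(210.526, 246.654)

Mean of replicates = 233.1129; sum of squared deviations = 361.8911; SE* = √(361.8911/6) = 7.7663
Margin = 2.326 × 7.7663 = 18.0644
Interval: 228.59 ± 18.0644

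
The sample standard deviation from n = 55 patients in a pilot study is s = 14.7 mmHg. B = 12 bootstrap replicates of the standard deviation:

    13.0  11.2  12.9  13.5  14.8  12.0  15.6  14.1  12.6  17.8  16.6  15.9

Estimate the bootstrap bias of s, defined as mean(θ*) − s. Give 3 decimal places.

bias = −0.533

mean(θ*) = (13.0 + 11.2 + 12.9 + 13.5 + 14.8 + 12.0 + 15.6 + 14.1 + 12.6 + 17.8 + 16.6 + 15.9) / 12 = 14.1667
bias = 14.1667 − 14.7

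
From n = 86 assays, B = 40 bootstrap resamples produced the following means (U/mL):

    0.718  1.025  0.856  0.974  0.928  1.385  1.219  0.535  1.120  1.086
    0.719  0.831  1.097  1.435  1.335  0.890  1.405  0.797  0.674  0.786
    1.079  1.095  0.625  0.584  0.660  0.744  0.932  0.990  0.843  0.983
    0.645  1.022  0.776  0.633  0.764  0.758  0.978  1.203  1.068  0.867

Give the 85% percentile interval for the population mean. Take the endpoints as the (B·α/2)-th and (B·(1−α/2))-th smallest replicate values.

Sorted replicates: 0.535, 0.584, 0.625, 0.633, 0.645, 0.660, 0.674, 0.718, 0.719, 0.744, 0.758, 0.764, 0.776, 0.786, 0.797, 0.831, 0.843, 0.856, 0.867, 0.890, 0.928, 0.932, 0.974, 0.978, 0.983, 0.990, 1.022, 1.025, 1.068, 1.079, 1.086, 1.095, 1.097, 1.120, 1.203, 1.219, 1.335, 1.385, 1.405, 1.435
α = 0.15; lower rank = 40 × 0.075 = 3; upper rank = 40 × 0.925 = 37.
The 3rd smallest replicate is 0.625; the 37th is 1.335.

(0.625, 1.335)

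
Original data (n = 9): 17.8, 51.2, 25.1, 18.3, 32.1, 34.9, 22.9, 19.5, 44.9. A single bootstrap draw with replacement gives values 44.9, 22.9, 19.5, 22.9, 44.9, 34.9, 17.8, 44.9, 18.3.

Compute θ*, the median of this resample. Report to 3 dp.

Sorted: 17.8, 18.3, 19.5, 22.9, 22.9, 34.9, 44.9, 44.9, 44.9
Median = middle value = 22.900

θ* = 22.900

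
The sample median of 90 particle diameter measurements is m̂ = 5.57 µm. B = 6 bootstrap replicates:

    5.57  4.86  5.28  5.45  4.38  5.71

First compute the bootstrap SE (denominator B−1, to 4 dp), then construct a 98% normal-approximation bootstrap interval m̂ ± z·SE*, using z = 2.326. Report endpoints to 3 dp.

Mean of replicates = 5.2083; sum of squared deviations = 1.2535; SE* = √(1.2535/5) = 0.5007
Margin = 2.326 × 0.5007 = 1.1646
Interval: 5.57 ± 1.1646

(4.405, 6.735)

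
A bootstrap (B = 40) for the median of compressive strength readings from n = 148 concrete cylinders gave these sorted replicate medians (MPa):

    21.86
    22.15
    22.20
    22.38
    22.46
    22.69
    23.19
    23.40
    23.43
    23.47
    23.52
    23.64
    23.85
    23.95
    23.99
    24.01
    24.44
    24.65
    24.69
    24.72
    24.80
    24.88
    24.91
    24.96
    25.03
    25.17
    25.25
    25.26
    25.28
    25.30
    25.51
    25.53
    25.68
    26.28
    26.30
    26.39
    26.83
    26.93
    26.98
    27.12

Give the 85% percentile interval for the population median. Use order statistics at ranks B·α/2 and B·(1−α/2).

α = 0.15; lower rank = 40 × 0.075 = 3; upper rank = 40 × 0.925 = 37.
The 3rd smallest replicate is 22.20; the 37th is 26.83.

(22.20, 26.83)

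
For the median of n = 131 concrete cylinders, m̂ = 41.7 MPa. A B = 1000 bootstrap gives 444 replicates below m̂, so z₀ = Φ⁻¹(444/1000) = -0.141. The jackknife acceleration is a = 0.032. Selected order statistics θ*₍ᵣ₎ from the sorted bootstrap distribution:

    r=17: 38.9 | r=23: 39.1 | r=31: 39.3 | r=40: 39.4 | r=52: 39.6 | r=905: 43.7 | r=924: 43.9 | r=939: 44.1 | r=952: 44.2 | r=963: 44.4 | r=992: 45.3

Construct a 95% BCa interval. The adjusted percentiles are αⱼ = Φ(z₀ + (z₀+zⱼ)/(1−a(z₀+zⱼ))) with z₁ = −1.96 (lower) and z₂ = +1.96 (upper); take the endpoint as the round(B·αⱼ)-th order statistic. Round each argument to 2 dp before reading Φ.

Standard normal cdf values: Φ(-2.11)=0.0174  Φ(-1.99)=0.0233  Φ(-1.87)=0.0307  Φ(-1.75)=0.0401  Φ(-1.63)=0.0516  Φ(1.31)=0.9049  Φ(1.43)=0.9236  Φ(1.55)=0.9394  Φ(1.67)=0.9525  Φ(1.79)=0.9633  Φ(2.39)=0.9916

(38.9, 44.4)

Lower: z₀ + z₁ = -0.141 + (-1.960) = -2.101; 1 − a(z₀+z₁) = 1 − (0.032)(-2.101) = 1.0672; argument = -0.141 + (-2.101)/1.0672 = -2.1096 → -2.11.
α₁ = Φ(-2.11) = 0.0174; rank = round(1000 × 0.0174) = 17; θ*₍17₎ = 38.9.
Upper: z₀ + z₂ = 1.819; 1 − a(z₀+z₂) = 0.9418; argument = 1.7904 → 1.79; α₂ = 0.9633; rank = 963; θ*₍963₎ = 44.4.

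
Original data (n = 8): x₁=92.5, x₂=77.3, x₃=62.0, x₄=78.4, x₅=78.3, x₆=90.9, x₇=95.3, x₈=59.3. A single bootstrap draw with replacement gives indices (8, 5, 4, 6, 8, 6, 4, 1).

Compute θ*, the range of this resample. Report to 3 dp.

θ* = 33.200

Resample values: 59.3, 78.3, 78.4, 90.9, 59.3, 90.9, 78.4, 92.5.
Range = 92.5 − 59.3 = 33.200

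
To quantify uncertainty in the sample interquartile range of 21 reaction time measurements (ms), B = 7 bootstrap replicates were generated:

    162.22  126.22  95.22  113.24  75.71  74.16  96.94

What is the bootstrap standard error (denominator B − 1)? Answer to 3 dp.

SE* = 30.960

Bootstrap SE is the standard deviation of the 7 replicate interquartile ranges.
Mean of replicates: (162.22 + 126.22 + 95.22 + 113.24 + 75.71 + 74.16 + 96.94) / 7 = 743.7100 / 7 = 106.2443
Sum of squared deviations: (+55.9757)² + (+19.9757)² + (−11.0243)² + (+6.9957)² + (−30.5343)² + (−32.0843)² + (−9.3043)² = 5751.0984
Variance = 5751.0984 / 6 = 958.5164
SE* = √958.5164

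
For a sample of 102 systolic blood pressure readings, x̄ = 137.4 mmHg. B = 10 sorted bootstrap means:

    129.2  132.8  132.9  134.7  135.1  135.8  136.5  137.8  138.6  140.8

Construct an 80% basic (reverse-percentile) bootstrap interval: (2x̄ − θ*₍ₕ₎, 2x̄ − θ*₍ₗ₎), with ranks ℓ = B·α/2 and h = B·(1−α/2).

(136.2, 145.6)

Percentile endpoints at ranks 1 and 9: θ*₍1₎ = 129.2, θ*₍9₎ = 138.6.
Basic interval reflects these around x̄:
  lower = 2 × 137.4 − 138.6 = 136.2
  upper = 2 × 137.4 − 129.2 = 145.6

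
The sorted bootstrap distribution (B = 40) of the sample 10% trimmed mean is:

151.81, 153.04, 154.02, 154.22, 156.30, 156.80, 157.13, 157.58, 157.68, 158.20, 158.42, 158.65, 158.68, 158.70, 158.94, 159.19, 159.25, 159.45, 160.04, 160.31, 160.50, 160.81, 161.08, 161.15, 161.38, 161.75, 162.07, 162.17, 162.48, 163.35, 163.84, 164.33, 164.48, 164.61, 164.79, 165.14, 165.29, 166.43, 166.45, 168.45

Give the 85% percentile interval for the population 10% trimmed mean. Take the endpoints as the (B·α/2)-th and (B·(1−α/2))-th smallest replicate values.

α = 0.15; lower rank = 40 × 0.075 = 3; upper rank = 40 × 0.925 = 37.
The 3rd smallest replicate is 154.02; the 37th is 165.29.

(154.02, 165.29)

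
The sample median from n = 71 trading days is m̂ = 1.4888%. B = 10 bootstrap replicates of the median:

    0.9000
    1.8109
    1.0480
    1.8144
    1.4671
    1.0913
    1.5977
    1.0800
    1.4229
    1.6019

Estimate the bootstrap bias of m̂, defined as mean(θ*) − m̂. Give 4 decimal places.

mean(θ*) = (0.9000 + 1.8109 + 1.0480 + 1.8144 + 1.4671 + 1.0913 + 1.5977 + 1.0800 + 1.4229 + 1.6019) / 10 = 1.38342
bias = 1.38342 − 1.4888

bias = −0.1054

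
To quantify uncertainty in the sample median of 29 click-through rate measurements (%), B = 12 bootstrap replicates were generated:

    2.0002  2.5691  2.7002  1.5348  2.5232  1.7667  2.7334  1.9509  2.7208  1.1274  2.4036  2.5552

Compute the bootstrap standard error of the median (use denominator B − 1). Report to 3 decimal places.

Bootstrap SE is the standard deviation of the 12 replicate medians.
Mean of replicates: (2.0002 + 2.5691 + 2.7002 + 1.5348 + 2.5232 + 1.7667 + 2.7334 + 1.9509 + 2.7208 + 1.1274 + 2.4036 + 2.5552) / 12 = 26.58550 / 12 = 2.21546
Sum of squared deviations: (−0.21526)² + (+0.35364)² + (+0.48474)² + (−0.68066)² + (+0.30774)² + (−0.44876)² + (+0.51794)² + (−0.26456)² + (+0.50534)² + (−1.08806)² + (+0.18814)² + (+0.33974)² = 3.09408
Variance = 3.09408 / 11 = 0.28128
SE* = √0.28128

SE* = 0.530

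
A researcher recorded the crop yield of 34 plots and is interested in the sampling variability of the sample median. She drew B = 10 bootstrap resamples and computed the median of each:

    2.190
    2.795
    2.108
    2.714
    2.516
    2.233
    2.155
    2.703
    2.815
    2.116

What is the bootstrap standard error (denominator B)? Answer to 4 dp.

Bootstrap SE is the standard deviation of the 10 replicate medians.
Mean of replicates: (2.190 + 2.795 + 2.108 + 2.714 + 2.516 + 2.233 + 2.155 + 2.703 + 2.815 + 2.116) / 10 = 24.34500 / 10 = 2.43450
Sum of squared deviations: (−0.24450)² + (+0.36050)² + (−0.32650)² + (+0.27950)² + (+0.08150)² + (−0.20150)² + (−0.27950)² + (+0.26850)² + (+0.38050)² + (−0.31850)² = 0.81814
Variance = 0.81814 / 10 = 0.08181
SE* = √0.08181

SE* = 0.2860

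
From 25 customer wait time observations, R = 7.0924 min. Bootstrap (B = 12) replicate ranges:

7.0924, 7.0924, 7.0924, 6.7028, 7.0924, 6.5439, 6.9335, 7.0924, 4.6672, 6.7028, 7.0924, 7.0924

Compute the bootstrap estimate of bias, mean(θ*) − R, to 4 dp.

mean(θ*) = (7.0924 + 7.0924 + 7.0924 + 6.7028 + 7.0924 + 6.5439 + 6.9335 + 7.0924 + 4.6672 + 6.7028 + 7.0924 + 7.0924) / 12 = 6.76642
bias = 6.76642 − 7.0924

bias = −0.3260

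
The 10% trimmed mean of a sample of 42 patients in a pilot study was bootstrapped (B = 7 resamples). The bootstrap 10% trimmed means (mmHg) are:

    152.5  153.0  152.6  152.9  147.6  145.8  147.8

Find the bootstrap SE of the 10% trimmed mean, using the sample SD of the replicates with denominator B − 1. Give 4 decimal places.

SE* = 3.1083

Bootstrap SE is the standard deviation of the 7 replicate 10% trimmed means.
Mean of replicates: (152.5 + 153.0 + 152.6 + 152.9 + 147.6 + 145.8 + 147.8) / 7 = 1052.20000 / 7 = 150.31429
Sum of squared deviations: (+2.18571)² + (+2.68571)² + (+2.28571)² + (+2.58571)² + (−2.71429)² + (−4.51429)² + (−2.51429)² = 57.96857
Variance = 57.96857 / 6 = 9.66143
SE* = √9.66143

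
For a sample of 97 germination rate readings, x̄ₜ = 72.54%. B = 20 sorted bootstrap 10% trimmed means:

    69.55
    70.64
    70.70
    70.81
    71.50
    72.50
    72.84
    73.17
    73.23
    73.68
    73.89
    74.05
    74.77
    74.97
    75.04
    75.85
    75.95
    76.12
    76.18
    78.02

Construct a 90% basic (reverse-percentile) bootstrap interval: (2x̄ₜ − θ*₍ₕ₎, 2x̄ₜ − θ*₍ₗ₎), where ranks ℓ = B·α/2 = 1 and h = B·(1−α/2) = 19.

(68.90, 75.53)

Percentile endpoints at ranks 1 and 19: θ*₍1₎ = 69.55, θ*₍19₎ = 76.18.
Basic interval reflects these around x̄ₜ:
  lower = 2 × 72.54 − 76.18 = 68.90
  upper = 2 × 72.54 − 69.55 = 75.53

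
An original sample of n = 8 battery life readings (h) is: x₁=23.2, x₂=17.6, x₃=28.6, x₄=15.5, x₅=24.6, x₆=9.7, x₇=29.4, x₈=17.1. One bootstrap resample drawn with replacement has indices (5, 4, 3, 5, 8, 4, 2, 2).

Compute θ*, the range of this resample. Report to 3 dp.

θ* = 13.100

Resample values: 24.6, 15.5, 28.6, 24.6, 17.1, 15.5, 17.6, 17.6.
Range = 28.6 − 15.5 = 13.100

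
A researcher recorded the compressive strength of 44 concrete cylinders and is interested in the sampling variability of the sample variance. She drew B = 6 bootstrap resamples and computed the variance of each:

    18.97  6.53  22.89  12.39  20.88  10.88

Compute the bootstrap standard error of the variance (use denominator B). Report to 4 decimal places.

SE* = 5.8742

Bootstrap SE is the standard deviation of the 6 replicate variances.
Mean of replicates: (18.97 + 6.53 + 22.89 + 12.39 + 20.88 + 10.88) / 6 = 92.54000 / 6 = 15.42333
Sum of squared deviations: (+3.54667)² + (−8.89333)² + (+7.46667)² + (−3.03333)² + (+5.45667)² + (−4.54333)² = 207.03953
Variance = 207.03953 / 6 = 34.50659
SE* = √34.50659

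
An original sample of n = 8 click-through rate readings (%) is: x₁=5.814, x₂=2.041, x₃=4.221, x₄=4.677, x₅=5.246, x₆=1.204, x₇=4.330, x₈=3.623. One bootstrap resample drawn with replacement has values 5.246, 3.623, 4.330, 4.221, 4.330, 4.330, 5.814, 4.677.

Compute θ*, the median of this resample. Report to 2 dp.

Sorted: 3.623, 4.221, 4.330, 4.330, 4.330, 4.677, 5.246, 5.814
Median = average of the two middle values = 4.33

θ* = 4.33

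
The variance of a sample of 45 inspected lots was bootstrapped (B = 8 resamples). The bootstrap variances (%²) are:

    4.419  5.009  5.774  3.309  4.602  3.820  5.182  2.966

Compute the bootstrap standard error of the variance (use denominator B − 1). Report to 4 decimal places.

Bootstrap SE is the standard deviation of the 8 replicate variances.
Mean of replicates: (4.419 + 5.009 + 5.774 + 3.309 + 4.602 + 3.820 + 5.182 + 2.966) / 8 = 35.08100 / 8 = 4.38513
Sum of squared deviations: (+0.03387)² + (+0.62387)² + (+1.38887)² + (−1.07613)² + (+0.21687)² + (−0.56513)² + (+0.79688)² + (−1.41913)² = 6.49271
Variance = 6.49271 / 7 = 0.92753
SE* = √0.92753

SE* = 0.9631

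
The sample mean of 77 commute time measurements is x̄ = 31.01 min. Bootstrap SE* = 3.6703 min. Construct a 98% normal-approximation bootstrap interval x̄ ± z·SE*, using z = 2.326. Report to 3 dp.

Margin = 2.326 × 3.6703 = 8.5371
Interval: 31.01 ± 8.5371

(22.473, 39.547)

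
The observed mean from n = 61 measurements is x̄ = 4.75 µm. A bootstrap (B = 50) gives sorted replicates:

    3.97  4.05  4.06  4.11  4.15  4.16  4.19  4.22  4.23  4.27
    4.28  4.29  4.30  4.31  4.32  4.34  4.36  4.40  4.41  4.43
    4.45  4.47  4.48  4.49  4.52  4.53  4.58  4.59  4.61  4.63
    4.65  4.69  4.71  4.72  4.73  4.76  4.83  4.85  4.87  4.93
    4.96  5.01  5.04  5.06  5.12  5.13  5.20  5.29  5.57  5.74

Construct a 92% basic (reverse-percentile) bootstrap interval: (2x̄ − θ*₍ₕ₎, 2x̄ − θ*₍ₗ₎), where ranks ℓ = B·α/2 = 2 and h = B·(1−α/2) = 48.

Percentile endpoints at ranks 2 and 48: θ*₍2₎ = 4.05, θ*₍48₎ = 5.29.
Basic interval reflects these around x̄:
  lower = 2 × 4.75 − 5.29 = 4.21
  upper = 2 × 4.75 − 4.05 = 5.45

(4.21, 5.45)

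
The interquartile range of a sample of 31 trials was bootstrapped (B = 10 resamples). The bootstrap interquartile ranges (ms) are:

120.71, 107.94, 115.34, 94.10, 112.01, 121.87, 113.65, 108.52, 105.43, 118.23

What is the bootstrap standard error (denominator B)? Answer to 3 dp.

SE* = 7.859

Bootstrap SE is the standard deviation of the 10 replicate interquartile ranges.
Mean of replicates: (120.71 + 107.94 + 115.34 + 94.10 + 112.01 + 121.87 + 113.65 + 108.52 + 105.43 + 118.23) / 10 = 1117.8000 / 10 = 111.7800
Sum of squared deviations: (+8.9300)² + (−3.8400)² + (+3.5600)² + (−17.6800)² + (+0.2300)² + (+10.0900)² + (+1.8700)² + (−3.2600)² + (−6.3500)² + (+6.4500)² = 617.6570
Variance = 617.6570 / 10 = 61.7657
SE* = √61.7657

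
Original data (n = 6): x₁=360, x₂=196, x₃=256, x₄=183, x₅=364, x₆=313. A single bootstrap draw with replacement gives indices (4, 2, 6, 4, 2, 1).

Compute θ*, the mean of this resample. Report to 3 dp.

θ* = 238.500

Resample values: 183, 196, 313, 183, 196, 360.
Mean = (183 + 196 + 313 + 183 + 196 + 360) / 6 = 1431.0 / 6 = 238.500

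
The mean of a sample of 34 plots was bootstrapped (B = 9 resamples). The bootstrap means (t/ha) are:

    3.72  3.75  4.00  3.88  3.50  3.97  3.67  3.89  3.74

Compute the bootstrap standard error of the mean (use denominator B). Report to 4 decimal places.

SE* = 0.1498

Bootstrap SE is the standard deviation of the 9 replicate means.
Mean of replicates: (3.72 + 3.75 + 4.00 + 3.88 + 3.50 + 3.97 + 3.67 + 3.89 + 3.74) / 9 = 34.12000 / 9 = 3.79111
Sum of squared deviations: (−0.07111)² + (−0.04111)² + (+0.20889)² + (+0.08889)² + (−0.29111)² + (+0.17889)² + (−0.12111)² + (+0.09889)² + (−0.05111)² = 0.20209
Variance = 0.20209 / 9 = 0.02245
SE* = √0.02245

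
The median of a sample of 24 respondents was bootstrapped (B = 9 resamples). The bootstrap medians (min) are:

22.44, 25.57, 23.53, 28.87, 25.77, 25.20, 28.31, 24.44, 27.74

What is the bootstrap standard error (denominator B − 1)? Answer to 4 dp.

Bootstrap SE is the standard deviation of the 9 replicate medians.
Mean of replicates: (22.44 + 25.57 + 23.53 + 28.87 + 25.77 + 25.20 + 28.31 + 24.44 + 27.74) / 9 = 231.87000 / 9 = 25.76333
Sum of squared deviations: (−3.32333)² + (−0.19333)² + (−2.23333)² + (+3.10667)² + (+0.00667)² + (−0.56333)² + (+2.54667)² + (−1.32333)² + (+1.97667)² = 38.18240
Variance = 38.18240 / 8 = 4.77280
SE* = √4.77280

SE* = 2.1847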